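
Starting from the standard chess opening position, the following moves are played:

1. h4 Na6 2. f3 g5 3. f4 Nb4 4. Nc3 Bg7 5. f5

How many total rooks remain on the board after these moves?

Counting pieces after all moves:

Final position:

  a b c d e f g h
  ─────────────────
8│♜ · ♝ ♛ ♚ · ♞ ♜│8
7│♟ ♟ ♟ ♟ ♟ ♟ ♝ ♟│7
6│· · · · · · · ·│6
5│· · · · · ♙ ♟ ·│5
4│· ♞ · · · · · ♙│4
3│· · ♘ · · · · ·│3
2│♙ ♙ ♙ ♙ ♙ · ♙ ·│2
1│♖ · ♗ ♕ ♔ ♗ ♘ ♖│1
  ─────────────────
  a b c d e f g h


4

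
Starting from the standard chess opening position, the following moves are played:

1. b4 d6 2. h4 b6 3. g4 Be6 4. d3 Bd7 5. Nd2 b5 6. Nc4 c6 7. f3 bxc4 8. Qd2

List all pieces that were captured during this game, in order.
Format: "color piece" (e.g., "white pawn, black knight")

Tracking captures:
  bxc4: captured white knight

white knight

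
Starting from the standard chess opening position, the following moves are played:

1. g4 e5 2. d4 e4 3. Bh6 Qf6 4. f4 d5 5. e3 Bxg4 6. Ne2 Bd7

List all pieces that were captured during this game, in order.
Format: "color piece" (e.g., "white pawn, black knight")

Tracking captures:
  Bxg4: captured white pawn

white pawn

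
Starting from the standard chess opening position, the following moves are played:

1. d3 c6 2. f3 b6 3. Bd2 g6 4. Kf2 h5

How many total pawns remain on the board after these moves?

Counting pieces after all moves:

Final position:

  a b c d e f g h
  ─────────────────
8│♜ ♞ ♝ ♛ ♚ ♝ ♞ ♜│8
7│♟ · · ♟ ♟ ♟ · ·│7
6│· ♟ ♟ · · · ♟ ·│6
5│· · · · · · · ♟│5
4│· · · · · · · ·│4
3│· · · ♙ · ♙ · ·│3
2│♙ ♙ ♙ ♗ ♙ ♔ ♙ ♙│2
1│♖ ♘ · ♕ · ♗ ♘ ♖│1
  ─────────────────
  a b c d e f g h


16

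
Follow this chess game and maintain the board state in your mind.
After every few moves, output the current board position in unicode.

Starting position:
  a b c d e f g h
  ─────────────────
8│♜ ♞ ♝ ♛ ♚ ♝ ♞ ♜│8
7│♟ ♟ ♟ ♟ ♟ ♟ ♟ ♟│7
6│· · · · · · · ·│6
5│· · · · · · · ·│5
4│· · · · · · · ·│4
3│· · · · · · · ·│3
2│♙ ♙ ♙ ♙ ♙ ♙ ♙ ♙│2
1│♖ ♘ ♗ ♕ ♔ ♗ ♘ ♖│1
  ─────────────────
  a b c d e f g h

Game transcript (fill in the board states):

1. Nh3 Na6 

  a b c d e f g h
  ─────────────────
8│♜ · ♝ ♛ ♚ ♝ ♞ ♜│8
7│♟ ♟ ♟ ♟ ♟ ♟ ♟ ♟│7
6│♞ · · · · · · ·│6
5│· · · · · · · ·│5
4│· · · · · · · ·│4
3│· · · · · · · ♘│3
2│♙ ♙ ♙ ♙ ♙ ♙ ♙ ♙│2
1│♖ ♘ ♗ ♕ ♔ ♗ · ♖│1
  ─────────────────
  a b c d e f g h

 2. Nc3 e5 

  a b c d e f g h
  ─────────────────
8│♜ · ♝ ♛ ♚ ♝ ♞ ♜│8
7│♟ ♟ ♟ ♟ · ♟ ♟ ♟│7
6│♞ · · · · · · ·│6
5│· · · · ♟ · · ·│5
4│· · · · · · · ·│4
3│· · ♘ · · · · ♘│3
2│♙ ♙ ♙ ♙ ♙ ♙ ♙ ♙│2
1│♖ · ♗ ♕ ♔ ♗ · ♖│1
  ─────────────────
  a b c d e f g h

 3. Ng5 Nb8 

  a b c d e f g h
  ─────────────────
8│♜ ♞ ♝ ♛ ♚ ♝ ♞ ♜│8
7│♟ ♟ ♟ ♟ · ♟ ♟ ♟│7
6│· · · · · · · ·│6
5│· · · · ♟ · ♘ ·│5
4│· · · · · · · ·│4
3│· · ♘ · · · · ·│3
2│♙ ♙ ♙ ♙ ♙ ♙ ♙ ♙│2
1│♖ · ♗ ♕ ♔ ♗ · ♖│1
  ─────────────────
  a b c d e f g h

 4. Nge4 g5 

  a b c d e f g h
  ─────────────────
8│♜ ♞ ♝ ♛ ♚ ♝ ♞ ♜│8
7│♟ ♟ ♟ ♟ · ♟ · ♟│7
6│· · · · · · · ·│6
5│· · · · ♟ · ♟ ·│5
4│· · · · ♘ · · ·│4
3│· · ♘ · · · · ·│3
2│♙ ♙ ♙ ♙ ♙ ♙ ♙ ♙│2
1│♖ · ♗ ♕ ♔ ♗ · ♖│1
  ─────────────────
  a b c d e f g h

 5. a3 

  a b c d e f g h
  ─────────────────
8│♜ ♞ ♝ ♛ ♚ ♝ ♞ ♜│8
7│♟ ♟ ♟ ♟ · ♟ · ♟│7
6│· · · · · · · ·│6
5│· · · · ♟ · ♟ ·│5
4│· · · · ♘ · · ·│4
3│♙ · ♘ · · · · ·│3
2│· ♙ ♙ ♙ ♙ ♙ ♙ ♙│2
1│♖ · ♗ ♕ ♔ ♗ · ♖│1
  ─────────────────
  a b c d e f g h


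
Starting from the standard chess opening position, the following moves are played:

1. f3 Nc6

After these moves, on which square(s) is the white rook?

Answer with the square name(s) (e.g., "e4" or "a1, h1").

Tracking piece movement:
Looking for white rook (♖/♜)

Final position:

  a b c d e f g h
  ─────────────────
8│♜ · ♝ ♛ ♚ ♝ ♞ ♜│8
7│♟ ♟ ♟ ♟ ♟ ♟ ♟ ♟│7
6│· · ♞ · · · · ·│6
5│· · · · · · · ·│5
4│· · · · · · · ·│4
3│· · · · · ♙ · ·│3
2│♙ ♙ ♙ ♙ ♙ · ♙ ♙│2
1│♖ ♘ ♗ ♕ ♔ ♗ ♘ ♖│1
  ─────────────────
  a b c d e f g h


a1, h1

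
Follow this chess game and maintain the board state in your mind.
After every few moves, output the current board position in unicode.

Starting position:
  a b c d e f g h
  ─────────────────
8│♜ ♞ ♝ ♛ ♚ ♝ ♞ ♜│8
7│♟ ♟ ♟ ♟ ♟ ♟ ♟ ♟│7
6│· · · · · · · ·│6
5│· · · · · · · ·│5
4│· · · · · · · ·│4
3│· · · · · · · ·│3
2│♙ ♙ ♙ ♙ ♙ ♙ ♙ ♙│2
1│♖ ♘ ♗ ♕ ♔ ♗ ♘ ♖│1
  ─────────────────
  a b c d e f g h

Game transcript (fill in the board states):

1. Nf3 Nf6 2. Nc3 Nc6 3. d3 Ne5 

  a b c d e f g h
  ─────────────────
8│♜ · ♝ ♛ ♚ ♝ · ♜│8
7│♟ ♟ ♟ ♟ ♟ ♟ ♟ ♟│7
6│· · · · · ♞ · ·│6
5│· · · · ♞ · · ·│5
4│· · · · · · · ·│4
3│· · ♘ ♙ · ♘ · ·│3
2│♙ ♙ ♙ · ♙ ♙ ♙ ♙│2
1│♖ · ♗ ♕ ♔ ♗ · ♖│1
  ─────────────────
  a b c d e f g h

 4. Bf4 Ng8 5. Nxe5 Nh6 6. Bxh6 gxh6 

  a b c d e f g h
  ─────────────────
8│♜ · ♝ ♛ ♚ ♝ · ♜│8
7│♟ ♟ ♟ ♟ ♟ ♟ · ♟│7
6│· · · · · · · ♟│6
5│· · · · ♘ · · ·│5
4│· · · · · · · ·│4
3│· · ♘ ♙ · · · ·│3
2│♙ ♙ ♙ · ♙ ♙ ♙ ♙│2
1│♖ · · ♕ ♔ ♗ · ♖│1
  ─────────────────
  a b c d e f g h

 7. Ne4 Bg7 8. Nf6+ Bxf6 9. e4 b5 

  a b c d e f g h
  ─────────────────
8│♜ · ♝ ♛ ♚ · · ♜│8
7│♟ · ♟ ♟ ♟ ♟ · ♟│7
6│· · · · · ♝ · ♟│6
5│· ♟ · · ♘ · · ·│5
4│· · · · ♙ · · ·│4
3│· · · ♙ · · · ·│3
2│♙ ♙ ♙ · · ♙ ♙ ♙│2
1│♖ · · ♕ ♔ ♗ · ♖│1
  ─────────────────
  a b c d e f g h

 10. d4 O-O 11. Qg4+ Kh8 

  a b c d e f g h
  ─────────────────
8│♜ · ♝ ♛ · ♜ · ♚│8
7│♟ · ♟ ♟ ♟ ♟ · ♟│7
6│· · · · · ♝ · ♟│6
5│· ♟ · · ♘ · · ·│5
4│· · · ♙ ♙ · ♕ ·│4
3│· · · · · · · ·│3
2│♙ ♙ ♙ · · ♙ ♙ ♙│2
1│♖ · · · ♔ ♗ · ♖│1
  ─────────────────
  a b c d e f g h


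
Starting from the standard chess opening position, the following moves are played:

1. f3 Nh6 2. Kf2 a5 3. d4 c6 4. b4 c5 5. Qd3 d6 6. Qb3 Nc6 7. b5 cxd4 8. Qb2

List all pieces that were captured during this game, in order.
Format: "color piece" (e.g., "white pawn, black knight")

Tracking captures:
  cxd4: captured white pawn

white pawn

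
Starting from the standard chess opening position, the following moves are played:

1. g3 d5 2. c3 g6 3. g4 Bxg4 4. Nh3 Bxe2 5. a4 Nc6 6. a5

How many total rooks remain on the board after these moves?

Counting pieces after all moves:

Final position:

  a b c d e f g h
  ─────────────────
8│♜ · · ♛ ♚ ♝ ♞ ♜│8
7│♟ ♟ ♟ · ♟ ♟ · ♟│7
6│· · ♞ · · · ♟ ·│6
5│♙ · · ♟ · · · ·│5
4│· · · · · · · ·│4
3│· · ♙ · · · · ♘│3
2│· ♙ · ♙ ♝ ♙ · ♙│2
1│♖ ♘ ♗ ♕ ♔ ♗ · ♖│1
  ─────────────────
  a b c d e f g h


4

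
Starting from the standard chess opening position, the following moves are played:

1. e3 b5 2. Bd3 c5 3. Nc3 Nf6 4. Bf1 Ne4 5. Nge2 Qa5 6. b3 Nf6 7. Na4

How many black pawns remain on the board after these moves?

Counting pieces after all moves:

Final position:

  a b c d e f g h
  ─────────────────
8│♜ ♞ ♝ · ♚ ♝ · ♜│8
7│♟ · · ♟ ♟ ♟ ♟ ♟│7
6│· · · · · ♞ · ·│6
5│♛ ♟ ♟ · · · · ·│5
4│♘ · · · · · · ·│4
3│· ♙ · · ♙ · · ·│3
2│♙ · ♙ ♙ ♘ ♙ ♙ ♙│2
1│♖ · ♗ ♕ ♔ ♗ · ♖│1
  ─────────────────
  a b c d e f g h


8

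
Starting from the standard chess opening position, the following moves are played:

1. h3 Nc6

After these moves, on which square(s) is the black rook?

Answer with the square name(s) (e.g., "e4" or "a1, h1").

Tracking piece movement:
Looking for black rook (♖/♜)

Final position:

  a b c d e f g h
  ─────────────────
8│♜ · ♝ ♛ ♚ ♝ ♞ ♜│8
7│♟ ♟ ♟ ♟ ♟ ♟ ♟ ♟│7
6│· · ♞ · · · · ·│6
5│· · · · · · · ·│5
4│· · · · · · · ·│4
3│· · · · · · · ♙│3
2│♙ ♙ ♙ ♙ ♙ ♙ ♙ ·│2
1│♖ ♘ ♗ ♕ ♔ ♗ ♘ ♖│1
  ─────────────────
  a b c d e f g h


a8, h8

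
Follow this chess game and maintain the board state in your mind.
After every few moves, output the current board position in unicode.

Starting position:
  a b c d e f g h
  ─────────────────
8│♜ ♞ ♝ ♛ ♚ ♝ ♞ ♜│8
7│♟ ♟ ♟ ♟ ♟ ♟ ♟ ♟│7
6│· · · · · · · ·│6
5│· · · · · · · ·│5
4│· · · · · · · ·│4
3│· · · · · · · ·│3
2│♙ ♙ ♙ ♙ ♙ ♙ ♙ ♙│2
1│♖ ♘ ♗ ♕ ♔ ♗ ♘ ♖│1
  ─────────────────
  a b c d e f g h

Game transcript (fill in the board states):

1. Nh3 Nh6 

  a b c d e f g h
  ─────────────────
8│♜ ♞ ♝ ♛ ♚ ♝ · ♜│8
7│♟ ♟ ♟ ♟ ♟ ♟ ♟ ♟│7
6│· · · · · · · ♞│6
5│· · · · · · · ·│5
4│· · · · · · · ·│4
3│· · · · · · · ♘│3
2│♙ ♙ ♙ ♙ ♙ ♙ ♙ ♙│2
1│♖ ♘ ♗ ♕ ♔ ♗ · ♖│1
  ─────────────────
  a b c d e f g h

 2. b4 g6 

  a b c d e f g h
  ─────────────────
8│♜ ♞ ♝ ♛ ♚ ♝ · ♜│8
7│♟ ♟ ♟ ♟ ♟ ♟ · ♟│7
6│· · · · · · ♟ ♞│6
5│· · · · · · · ·│5
4│· ♙ · · · · · ·│4
3│· · · · · · · ♘│3
2│♙ · ♙ ♙ ♙ ♙ ♙ ♙│2
1│♖ ♘ ♗ ♕ ♔ ♗ · ♖│1
  ─────────────────
  a b c d e f g h

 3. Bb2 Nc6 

  a b c d e f g h
  ─────────────────
8│♜ · ♝ ♛ ♚ ♝ · ♜│8
7│♟ ♟ ♟ ♟ ♟ ♟ · ♟│7
6│· · ♞ · · · ♟ ♞│6
5│· · · · · · · ·│5
4│· ♙ · · · · · ·│4
3│· · · · · · · ♘│3
2│♙ ♗ ♙ ♙ ♙ ♙ ♙ ♙│2
1│♖ ♘ · ♕ ♔ ♗ · ♖│1
  ─────────────────
  a b c d e f g h

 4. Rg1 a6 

  a b c d e f g h
  ─────────────────
8│♜ · ♝ ♛ ♚ ♝ · ♜│8
7│· ♟ ♟ ♟ ♟ ♟ · ♟│7
6│♟ · ♞ · · · ♟ ♞│6
5│· · · · · · · ·│5
4│· ♙ · · · · · ·│4
3│· · · · · · · ♘│3
2│♙ ♗ ♙ ♙ ♙ ♙ ♙ ♙│2
1│♖ ♘ · ♕ ♔ ♗ ♖ ·│1
  ─────────────────
  a b c d e f g h



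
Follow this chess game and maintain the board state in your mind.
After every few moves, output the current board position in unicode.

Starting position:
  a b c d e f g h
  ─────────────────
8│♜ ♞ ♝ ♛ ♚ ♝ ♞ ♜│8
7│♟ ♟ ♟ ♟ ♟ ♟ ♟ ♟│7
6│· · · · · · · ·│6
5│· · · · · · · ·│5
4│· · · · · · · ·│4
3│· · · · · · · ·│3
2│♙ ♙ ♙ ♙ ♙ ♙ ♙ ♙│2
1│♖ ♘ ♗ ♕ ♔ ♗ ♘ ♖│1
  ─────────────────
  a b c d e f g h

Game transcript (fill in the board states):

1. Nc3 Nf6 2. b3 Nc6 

  a b c d e f g h
  ─────────────────
8│♜ · ♝ ♛ ♚ ♝ · ♜│8
7│♟ ♟ ♟ ♟ ♟ ♟ ♟ ♟│7
6│· · ♞ · · ♞ · ·│6
5│· · · · · · · ·│5
4│· · · · · · · ·│4
3│· ♙ ♘ · · · · ·│3
2│♙ · ♙ ♙ ♙ ♙ ♙ ♙│2
1│♖ · ♗ ♕ ♔ ♗ ♘ ♖│1
  ─────────────────
  a b c d e f g h

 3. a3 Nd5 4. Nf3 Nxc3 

  a b c d e f g h
  ─────────────────
8│♜ · ♝ ♛ ♚ ♝ · ♜│8
7│♟ ♟ ♟ ♟ ♟ ♟ ♟ ♟│7
6│· · ♞ · · · · ·│6
5│· · · · · · · ·│5
4│· · · · · · · ·│4
3│♙ ♙ ♞ · · ♘ · ·│3
2│· · ♙ ♙ ♙ ♙ ♙ ♙│2
1│♖ · ♗ ♕ ♔ ♗ · ♖│1
  ─────────────────
  a b c d e f g h

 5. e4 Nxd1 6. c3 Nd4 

  a b c d e f g h
  ─────────────────
8│♜ · ♝ ♛ ♚ ♝ · ♜│8
7│♟ ♟ ♟ ♟ ♟ ♟ ♟ ♟│7
6│· · · · · · · ·│6
5│· · · · · · · ·│5
4│· · · ♞ ♙ · · ·│4
3│♙ ♙ ♙ · · ♘ · ·│3
2│· · · ♙ · ♙ ♙ ♙│2
1│♖ · ♗ ♞ ♔ ♗ · ♖│1
  ─────────────────
  a b c d e f g h

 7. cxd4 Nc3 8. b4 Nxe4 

  a b c d e f g h
  ─────────────────
8│♜ · ♝ ♛ ♚ ♝ · ♜│8
7│♟ ♟ ♟ ♟ ♟ ♟ ♟ ♟│7
6│· · · · · · · ·│6
5│· · · · · · · ·│5
4│· ♙ · ♙ ♞ · · ·│4
3│♙ · · · · ♘ · ·│3
2│· · · ♙ · ♙ ♙ ♙│2
1│♖ · ♗ · ♔ ♗ · ♖│1
  ─────────────────
  a b c d e f g h

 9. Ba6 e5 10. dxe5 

  a b c d e f g h
  ─────────────────
8│♜ · ♝ ♛ ♚ ♝ · ♜│8
7│♟ ♟ ♟ ♟ · ♟ ♟ ♟│7
6│♗ · · · · · · ·│6
5│· · · · ♙ · · ·│5
4│· ♙ · · ♞ · · ·│4
3│♙ · · · · ♘ · ·│3
2│· · · ♙ · ♙ ♙ ♙│2
1│♖ · ♗ · ♔ · · ♖│1
  ─────────────────
  a b c d e f g h


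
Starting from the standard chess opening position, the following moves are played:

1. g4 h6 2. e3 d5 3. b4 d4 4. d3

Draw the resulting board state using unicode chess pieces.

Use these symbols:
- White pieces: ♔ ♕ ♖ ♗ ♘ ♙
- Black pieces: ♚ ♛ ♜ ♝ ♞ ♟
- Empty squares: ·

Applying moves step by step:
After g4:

♜ ♞ ♝ ♛ ♚ ♝ ♞ ♜
♟ ♟ ♟ ♟ ♟ ♟ ♟ ♟
· · · · · · · ·
· · · · · · · ·
· · · · · · ♙ ·
· · · · · · · ·
♙ ♙ ♙ ♙ ♙ ♙ · ♙
♖ ♘ ♗ ♕ ♔ ♗ ♘ ♖


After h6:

♜ ♞ ♝ ♛ ♚ ♝ ♞ ♜
♟ ♟ ♟ ♟ ♟ ♟ ♟ ·
· · · · · · · ♟
· · · · · · · ·
· · · · · · ♙ ·
· · · · · · · ·
♙ ♙ ♙ ♙ ♙ ♙ · ♙
♖ ♘ ♗ ♕ ♔ ♗ ♘ ♖


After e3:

♜ ♞ ♝ ♛ ♚ ♝ ♞ ♜
♟ ♟ ♟ ♟ ♟ ♟ ♟ ·
· · · · · · · ♟
· · · · · · · ·
· · · · · · ♙ ·
· · · · ♙ · · ·
♙ ♙ ♙ ♙ · ♙ · ♙
♖ ♘ ♗ ♕ ♔ ♗ ♘ ♖


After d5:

♜ ♞ ♝ ♛ ♚ ♝ ♞ ♜
♟ ♟ ♟ · ♟ ♟ ♟ ·
· · · · · · · ♟
· · · ♟ · · · ·
· · · · · · ♙ ·
· · · · ♙ · · ·
♙ ♙ ♙ ♙ · ♙ · ♙
♖ ♘ ♗ ♕ ♔ ♗ ♘ ♖


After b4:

♜ ♞ ♝ ♛ ♚ ♝ ♞ ♜
♟ ♟ ♟ · ♟ ♟ ♟ ·
· · · · · · · ♟
· · · ♟ · · · ·
· ♙ · · · · ♙ ·
· · · · ♙ · · ·
♙ · ♙ ♙ · ♙ · ♙
♖ ♘ ♗ ♕ ♔ ♗ ♘ ♖


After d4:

♜ ♞ ♝ ♛ ♚ ♝ ♞ ♜
♟ ♟ ♟ · ♟ ♟ ♟ ·
· · · · · · · ♟
· · · · · · · ·
· ♙ · ♟ · · ♙ ·
· · · · ♙ · · ·
♙ · ♙ ♙ · ♙ · ♙
♖ ♘ ♗ ♕ ♔ ♗ ♘ ♖


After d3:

♜ ♞ ♝ ♛ ♚ ♝ ♞ ♜
♟ ♟ ♟ · ♟ ♟ ♟ ·
· · · · · · · ♟
· · · · · · · ·
· ♙ · ♟ · · ♙ ·
· · · ♙ ♙ · · ·
♙ · ♙ · · ♙ · ♙
♖ ♘ ♗ ♕ ♔ ♗ ♘ ♖



  a b c d e f g h
  ─────────────────
8│♜ ♞ ♝ ♛ ♚ ♝ ♞ ♜│8
7│♟ ♟ ♟ · ♟ ♟ ♟ ·│7
6│· · · · · · · ♟│6
5│· · · · · · · ·│5
4│· ♙ · ♟ · · ♙ ·│4
3│· · · ♙ ♙ · · ·│3
2│♙ · ♙ · · ♙ · ♙│2
1│♖ ♘ ♗ ♕ ♔ ♗ ♘ ♖│1
  ─────────────────
  a b c d e f g h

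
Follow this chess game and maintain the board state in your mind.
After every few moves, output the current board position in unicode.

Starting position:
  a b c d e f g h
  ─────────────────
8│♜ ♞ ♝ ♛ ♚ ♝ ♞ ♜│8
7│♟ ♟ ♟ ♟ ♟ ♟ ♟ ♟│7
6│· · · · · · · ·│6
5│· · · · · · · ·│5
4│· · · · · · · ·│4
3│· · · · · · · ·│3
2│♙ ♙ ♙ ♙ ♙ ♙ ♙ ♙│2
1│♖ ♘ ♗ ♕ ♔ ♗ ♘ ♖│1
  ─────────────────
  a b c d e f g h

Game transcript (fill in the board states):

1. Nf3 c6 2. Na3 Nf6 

  a b c d e f g h
  ─────────────────
8│♜ ♞ ♝ ♛ ♚ ♝ · ♜│8
7│♟ ♟ · ♟ ♟ ♟ ♟ ♟│7
6│· · ♟ · · ♞ · ·│6
5│· · · · · · · ·│5
4│· · · · · · · ·│4
3│♘ · · · · ♘ · ·│3
2│♙ ♙ ♙ ♙ ♙ ♙ ♙ ♙│2
1│♖ · ♗ ♕ ♔ ♗ · ♖│1
  ─────────────────
  a b c d e f g h

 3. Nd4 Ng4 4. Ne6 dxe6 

  a b c d e f g h
  ─────────────────
8│♜ ♞ ♝ ♛ ♚ ♝ · ♜│8
7│♟ ♟ · · ♟ ♟ ♟ ♟│7
6│· · ♟ · ♟ · · ·│6
5│· · · · · · · ·│5
4│· · · · · · ♞ ·│4
3│♘ · · · · · · ·│3
2│♙ ♙ ♙ ♙ ♙ ♙ ♙ ♙│2
1│♖ · ♗ ♕ ♔ ♗ · ♖│1
  ─────────────────
  a b c d e f g h

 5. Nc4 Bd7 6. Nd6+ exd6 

  a b c d e f g h
  ─────────────────
8│♜ ♞ · ♛ ♚ ♝ · ♜│8
7│♟ ♟ · ♝ · ♟ ♟ ♟│7
6│· · ♟ ♟ ♟ · · ·│6
5│· · · · · · · ·│5
4│· · · · · · ♞ ·│4
3│· · · · · · · ·│3
2│♙ ♙ ♙ ♙ ♙ ♙ ♙ ♙│2
1│♖ · ♗ ♕ ♔ ♗ · ♖│1
  ─────────────────
  a b c d e f g h



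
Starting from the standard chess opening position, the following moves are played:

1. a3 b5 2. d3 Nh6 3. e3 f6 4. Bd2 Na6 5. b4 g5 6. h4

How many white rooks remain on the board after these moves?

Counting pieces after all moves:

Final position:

  a b c d e f g h
  ─────────────────
8│♜ · ♝ ♛ ♚ ♝ · ♜│8
7│♟ · ♟ ♟ ♟ · · ♟│7
6│♞ · · · · ♟ · ♞│6
5│· ♟ · · · · ♟ ·│5
4│· ♙ · · · · · ♙│4
3│♙ · · ♙ ♙ · · ·│3
2│· · ♙ ♗ · ♙ ♙ ·│2
1│♖ ♘ · ♕ ♔ ♗ ♘ ♖│1
  ─────────────────
  a b c d e f g h


2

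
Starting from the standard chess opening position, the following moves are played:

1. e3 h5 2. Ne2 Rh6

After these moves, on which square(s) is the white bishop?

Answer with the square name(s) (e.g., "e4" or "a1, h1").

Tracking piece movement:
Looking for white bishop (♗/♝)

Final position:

  a b c d e f g h
  ─────────────────
8│♜ ♞ ♝ ♛ ♚ ♝ ♞ ·│8
7│♟ ♟ ♟ ♟ ♟ ♟ ♟ ·│7
6│· · · · · · · ♜│6
5│· · · · · · · ♟│5
4│· · · · · · · ·│4
3│· · · · ♙ · · ·│3
2│♙ ♙ ♙ ♙ ♘ ♙ ♙ ♙│2
1│♖ ♘ ♗ ♕ ♔ ♗ · ♖│1
  ─────────────────
  a b c d e f g h


c1, f1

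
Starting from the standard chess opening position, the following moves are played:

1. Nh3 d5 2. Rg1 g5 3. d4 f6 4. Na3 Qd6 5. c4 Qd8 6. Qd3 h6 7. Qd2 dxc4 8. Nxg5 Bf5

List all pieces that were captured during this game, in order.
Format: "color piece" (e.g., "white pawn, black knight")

Tracking captures:
  dxc4: captured white pawn
  Nxg5: captured black pawn

white pawn, black pawn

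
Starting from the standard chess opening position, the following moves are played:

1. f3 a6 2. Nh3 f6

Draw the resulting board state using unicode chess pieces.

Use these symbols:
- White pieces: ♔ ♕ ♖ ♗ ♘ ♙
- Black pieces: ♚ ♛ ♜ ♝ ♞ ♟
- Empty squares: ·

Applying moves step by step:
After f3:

♜ ♞ ♝ ♛ ♚ ♝ ♞ ♜
♟ ♟ ♟ ♟ ♟ ♟ ♟ ♟
· · · · · · · ·
· · · · · · · ·
· · · · · · · ·
· · · · · ♙ · ·
♙ ♙ ♙ ♙ ♙ · ♙ ♙
♖ ♘ ♗ ♕ ♔ ♗ ♘ ♖


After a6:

♜ ♞ ♝ ♛ ♚ ♝ ♞ ♜
· ♟ ♟ ♟ ♟ ♟ ♟ ♟
♟ · · · · · · ·
· · · · · · · ·
· · · · · · · ·
· · · · · ♙ · ·
♙ ♙ ♙ ♙ ♙ · ♙ ♙
♖ ♘ ♗ ♕ ♔ ♗ ♘ ♖


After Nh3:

♜ ♞ ♝ ♛ ♚ ♝ ♞ ♜
· ♟ ♟ ♟ ♟ ♟ ♟ ♟
♟ · · · · · · ·
· · · · · · · ·
· · · · · · · ·
· · · · · ♙ · ♘
♙ ♙ ♙ ♙ ♙ · ♙ ♙
♖ ♘ ♗ ♕ ♔ ♗ · ♖


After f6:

♜ ♞ ♝ ♛ ♚ ♝ ♞ ♜
· ♟ ♟ ♟ ♟ · ♟ ♟
♟ · · · · ♟ · ·
· · · · · · · ·
· · · · · · · ·
· · · · · ♙ · ♘
♙ ♙ ♙ ♙ ♙ · ♙ ♙
♖ ♘ ♗ ♕ ♔ ♗ · ♖



  a b c d e f g h
  ─────────────────
8│♜ ♞ ♝ ♛ ♚ ♝ ♞ ♜│8
7│· ♟ ♟ ♟ ♟ · ♟ ♟│7
6│♟ · · · · ♟ · ·│6
5│· · · · · · · ·│5
4│· · · · · · · ·│4
3│· · · · · ♙ · ♘│3
2│♙ ♙ ♙ ♙ ♙ · ♙ ♙│2
1│♖ ♘ ♗ ♕ ♔ ♗ · ♖│1
  ─────────────────
  a b c d e f g h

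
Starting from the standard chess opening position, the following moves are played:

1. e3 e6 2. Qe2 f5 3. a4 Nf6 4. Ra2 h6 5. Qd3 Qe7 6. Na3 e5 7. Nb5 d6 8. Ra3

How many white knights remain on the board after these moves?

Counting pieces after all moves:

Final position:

  a b c d e f g h
  ─────────────────
8│♜ ♞ ♝ · ♚ ♝ · ♜│8
7│♟ ♟ ♟ · ♛ · ♟ ·│7
6│· · · ♟ · ♞ · ♟│6
5│· ♘ · · ♟ ♟ · ·│5
4│♙ · · · · · · ·│4
3│♖ · · ♕ ♙ · · ·│3
2│· ♙ ♙ ♙ · ♙ ♙ ♙│2
1│· · ♗ · ♔ ♗ ♘ ♖│1
  ─────────────────
  a b c d e f g h


2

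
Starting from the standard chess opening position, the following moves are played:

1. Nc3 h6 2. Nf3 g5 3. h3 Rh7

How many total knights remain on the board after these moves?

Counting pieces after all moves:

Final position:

  a b c d e f g h
  ─────────────────
8│♜ ♞ ♝ ♛ ♚ ♝ ♞ ·│8
7│♟ ♟ ♟ ♟ ♟ ♟ · ♜│7
6│· · · · · · · ♟│6
5│· · · · · · ♟ ·│5
4│· · · · · · · ·│4
3│· · ♘ · · ♘ · ♙│3
2│♙ ♙ ♙ ♙ ♙ ♙ ♙ ·│2
1│♖ · ♗ ♕ ♔ ♗ · ♖│1
  ─────────────────
  a b c d e f g h


4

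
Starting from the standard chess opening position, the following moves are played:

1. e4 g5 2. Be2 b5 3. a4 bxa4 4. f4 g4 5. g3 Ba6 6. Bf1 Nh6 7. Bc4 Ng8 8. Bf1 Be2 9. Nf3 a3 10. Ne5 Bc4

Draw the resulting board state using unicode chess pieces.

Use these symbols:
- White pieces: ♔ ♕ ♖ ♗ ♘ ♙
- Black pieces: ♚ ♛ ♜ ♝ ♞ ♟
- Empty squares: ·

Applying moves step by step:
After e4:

♜ ♞ ♝ ♛ ♚ ♝ ♞ ♜
♟ ♟ ♟ ♟ ♟ ♟ ♟ ♟
· · · · · · · ·
· · · · · · · ·
· · · · ♙ · · ·
· · · · · · · ·
♙ ♙ ♙ ♙ · ♙ ♙ ♙
♖ ♘ ♗ ♕ ♔ ♗ ♘ ♖


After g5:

♜ ♞ ♝ ♛ ♚ ♝ ♞ ♜
♟ ♟ ♟ ♟ ♟ ♟ · ♟
· · · · · · · ·
· · · · · · ♟ ·
· · · · ♙ · · ·
· · · · · · · ·
♙ ♙ ♙ ♙ · ♙ ♙ ♙
♖ ♘ ♗ ♕ ♔ ♗ ♘ ♖


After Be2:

♜ ♞ ♝ ♛ ♚ ♝ ♞ ♜
♟ ♟ ♟ ♟ ♟ ♟ · ♟
· · · · · · · ·
· · · · · · ♟ ·
· · · · ♙ · · ·
· · · · · · · ·
♙ ♙ ♙ ♙ ♗ ♙ ♙ ♙
♖ ♘ ♗ ♕ ♔ · ♘ ♖


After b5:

♜ ♞ ♝ ♛ ♚ ♝ ♞ ♜
♟ · ♟ ♟ ♟ ♟ · ♟
· · · · · · · ·
· ♟ · · · · ♟ ·
· · · · ♙ · · ·
· · · · · · · ·
♙ ♙ ♙ ♙ ♗ ♙ ♙ ♙
♖ ♘ ♗ ♕ ♔ · ♘ ♖


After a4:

♜ ♞ ♝ ♛ ♚ ♝ ♞ ♜
♟ · ♟ ♟ ♟ ♟ · ♟
· · · · · · · ·
· ♟ · · · · ♟ ·
♙ · · · ♙ · · ·
· · · · · · · ·
· ♙ ♙ ♙ ♗ ♙ ♙ ♙
♖ ♘ ♗ ♕ ♔ · ♘ ♖


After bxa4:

♜ ♞ ♝ ♛ ♚ ♝ ♞ ♜
♟ · ♟ ♟ ♟ ♟ · ♟
· · · · · · · ·
· · · · · · ♟ ·
♟ · · · ♙ · · ·
· · · · · · · ·
· ♙ ♙ ♙ ♗ ♙ ♙ ♙
♖ ♘ ♗ ♕ ♔ · ♘ ♖


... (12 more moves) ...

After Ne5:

♜ ♞ · ♛ ♚ ♝ ♞ ♜
♟ · ♟ ♟ ♟ ♟ · ♟
· · · · · · · ·
· · · · ♘ · · ·
· · · · ♙ ♙ ♟ ·
♟ · · · · · ♙ ·
· ♙ ♙ ♙ ♝ · · ♙
♖ ♘ ♗ ♕ ♔ ♗ · ♖


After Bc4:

♜ ♞ · ♛ ♚ ♝ ♞ ♜
♟ · ♟ ♟ ♟ ♟ · ♟
· · · · · · · ·
· · · · ♘ · · ·
· · ♝ · ♙ ♙ ♟ ·
♟ · · · · · ♙ ·
· ♙ ♙ ♙ · · · ♙
♖ ♘ ♗ ♕ ♔ ♗ · ♖



  a b c d e f g h
  ─────────────────
8│♜ ♞ · ♛ ♚ ♝ ♞ ♜│8
7│♟ · ♟ ♟ ♟ ♟ · ♟│7
6│· · · · · · · ·│6
5│· · · · ♘ · · ·│5
4│· · ♝ · ♙ ♙ ♟ ·│4
3│♟ · · · · · ♙ ·│3
2│· ♙ ♙ ♙ · · · ♙│2
1│♖ ♘ ♗ ♕ ♔ ♗ · ♖│1
  ─────────────────
  a b c d e f g h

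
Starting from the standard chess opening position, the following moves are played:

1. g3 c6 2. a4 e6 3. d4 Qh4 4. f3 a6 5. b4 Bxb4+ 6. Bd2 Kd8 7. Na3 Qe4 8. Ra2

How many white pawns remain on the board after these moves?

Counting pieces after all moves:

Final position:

  a b c d e f g h
  ─────────────────
8│♜ ♞ ♝ ♚ · · ♞ ♜│8
7│· ♟ · ♟ · ♟ ♟ ♟│7
6│♟ · ♟ · ♟ · · ·│6
5│· · · · · · · ·│5
4│♙ ♝ · ♙ ♛ · · ·│4
3│♘ · · · · ♙ ♙ ·│3
2│♖ · ♙ ♗ ♙ · · ♙│2
1│· · · ♕ ♔ ♗ ♘ ♖│1
  ─────────────────
  a b c d e f g h


7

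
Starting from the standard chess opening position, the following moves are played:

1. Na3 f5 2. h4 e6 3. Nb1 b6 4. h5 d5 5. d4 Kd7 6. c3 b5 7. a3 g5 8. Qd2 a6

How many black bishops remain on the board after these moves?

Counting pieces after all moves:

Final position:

  a b c d e f g h
  ─────────────────
8│♜ ♞ ♝ ♛ · ♝ ♞ ♜│8
7│· · ♟ ♚ · · · ♟│7
6│♟ · · · ♟ · · ·│6
5│· ♟ · ♟ · ♟ ♟ ♙│5
4│· · · ♙ · · · ·│4
3│♙ · ♙ · · · · ·│3
2│· ♙ · ♕ ♙ ♙ ♙ ·│2
1│♖ ♘ ♗ · ♔ ♗ ♘ ♖│1
  ─────────────────
  a b c d e f g h


2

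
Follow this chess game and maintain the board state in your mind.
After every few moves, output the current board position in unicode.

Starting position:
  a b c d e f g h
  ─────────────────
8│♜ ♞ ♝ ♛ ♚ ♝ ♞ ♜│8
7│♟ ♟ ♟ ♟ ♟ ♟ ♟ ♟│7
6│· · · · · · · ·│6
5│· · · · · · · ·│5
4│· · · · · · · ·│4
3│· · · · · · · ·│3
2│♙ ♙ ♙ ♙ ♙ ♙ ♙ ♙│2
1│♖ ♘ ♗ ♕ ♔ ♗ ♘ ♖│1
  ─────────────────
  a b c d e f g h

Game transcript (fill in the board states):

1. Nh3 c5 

  a b c d e f g h
  ─────────────────
8│♜ ♞ ♝ ♛ ♚ ♝ ♞ ♜│8
7│♟ ♟ · ♟ ♟ ♟ ♟ ♟│7
6│· · · · · · · ·│6
5│· · ♟ · · · · ·│5
4│· · · · · · · ·│4
3│· · · · · · · ♘│3
2│♙ ♙ ♙ ♙ ♙ ♙ ♙ ♙│2
1│♖ ♘ ♗ ♕ ♔ ♗ · ♖│1
  ─────────────────
  a b c d e f g h

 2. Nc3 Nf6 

  a b c d e f g h
  ─────────────────
8│♜ ♞ ♝ ♛ ♚ ♝ · ♜│8
7│♟ ♟ · ♟ ♟ ♟ ♟ ♟│7
6│· · · · · ♞ · ·│6
5│· · ♟ · · · · ·│5
4│· · · · · · · ·│4
3│· · ♘ · · · · ♘│3
2│♙ ♙ ♙ ♙ ♙ ♙ ♙ ♙│2
1│♖ · ♗ ♕ ♔ ♗ · ♖│1
  ─────────────────
  a b c d e f g h

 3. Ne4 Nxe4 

  a b c d e f g h
  ─────────────────
8│♜ ♞ ♝ ♛ ♚ ♝ · ♜│8
7│♟ ♟ · ♟ ♟ ♟ ♟ ♟│7
6│· · · · · · · ·│6
5│· · ♟ · · · · ·│5
4│· · · · ♞ · · ·│4
3│· · · · · · · ♘│3
2│♙ ♙ ♙ ♙ ♙ ♙ ♙ ♙│2
1│♖ · ♗ ♕ ♔ ♗ · ♖│1
  ─────────────────
  a b c d e f g h

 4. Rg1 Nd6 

  a b c d e f g h
  ─────────────────
8│♜ ♞ ♝ ♛ ♚ ♝ · ♜│8
7│♟ ♟ · ♟ ♟ ♟ ♟ ♟│7
6│· · · ♞ · · · ·│6
5│· · ♟ · · · · ·│5
4│· · · · · · · ·│4
3│· · · · · · · ♘│3
2│♙ ♙ ♙ ♙ ♙ ♙ ♙ ♙│2
1│♖ · ♗ ♕ ♔ ♗ ♖ ·│1
  ─────────────────
  a b c d e f g h



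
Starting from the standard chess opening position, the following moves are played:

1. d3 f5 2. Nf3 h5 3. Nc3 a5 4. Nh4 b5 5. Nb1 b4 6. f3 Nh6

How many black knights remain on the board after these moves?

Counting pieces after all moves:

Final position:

  a b c d e f g h
  ─────────────────
8│♜ ♞ ♝ ♛ ♚ ♝ · ♜│8
7│· · ♟ ♟ ♟ · ♟ ·│7
6│· · · · · · · ♞│6
5│♟ · · · · ♟ · ♟│5
4│· ♟ · · · · · ♘│4
3│· · · ♙ · ♙ · ·│3
2│♙ ♙ ♙ · ♙ · ♙ ♙│2
1│♖ ♘ ♗ ♕ ♔ ♗ · ♖│1
  ─────────────────
  a b c d e f g h


2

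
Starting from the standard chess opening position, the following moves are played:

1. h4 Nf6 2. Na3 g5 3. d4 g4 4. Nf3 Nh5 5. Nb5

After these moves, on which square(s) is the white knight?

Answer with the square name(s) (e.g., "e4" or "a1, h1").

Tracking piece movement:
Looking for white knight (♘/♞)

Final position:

  a b c d e f g h
  ─────────────────
8│♜ ♞ ♝ ♛ ♚ ♝ · ♜│8
7│♟ ♟ ♟ ♟ ♟ ♟ · ♟│7
6│· · · · · · · ·│6
5│· ♘ · · · · · ♞│5
4│· · · ♙ · · ♟ ♙│4
3│· · · · · ♘ · ·│3
2│♙ ♙ ♙ · ♙ ♙ ♙ ·│2
1│♖ · ♗ ♕ ♔ ♗ · ♖│1
  ─────────────────
  a b c d e f g h


b5, f3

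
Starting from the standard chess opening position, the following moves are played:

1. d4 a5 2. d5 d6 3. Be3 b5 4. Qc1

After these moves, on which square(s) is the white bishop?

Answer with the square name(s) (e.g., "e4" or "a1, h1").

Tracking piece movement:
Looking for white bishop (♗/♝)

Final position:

  a b c d e f g h
  ─────────────────
8│♜ ♞ ♝ ♛ ♚ ♝ ♞ ♜│8
7│· · ♟ · ♟ ♟ ♟ ♟│7
6│· · · ♟ · · · ·│6
5│♟ ♟ · ♙ · · · ·│5
4│· · · · · · · ·│4
3│· · · · ♗ · · ·│3
2│♙ ♙ ♙ · ♙ ♙ ♙ ♙│2
1│♖ ♘ ♕ · ♔ ♗ ♘ ♖│1
  ─────────────────
  a b c d e f g h


e3, f1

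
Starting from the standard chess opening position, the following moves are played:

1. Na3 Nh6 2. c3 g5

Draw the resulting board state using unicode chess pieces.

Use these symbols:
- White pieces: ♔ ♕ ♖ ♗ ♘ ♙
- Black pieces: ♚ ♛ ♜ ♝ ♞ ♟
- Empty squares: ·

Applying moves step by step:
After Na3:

♜ ♞ ♝ ♛ ♚ ♝ ♞ ♜
♟ ♟ ♟ ♟ ♟ ♟ ♟ ♟
· · · · · · · ·
· · · · · · · ·
· · · · · · · ·
♘ · · · · · · ·
♙ ♙ ♙ ♙ ♙ ♙ ♙ ♙
♖ · ♗ ♕ ♔ ♗ ♘ ♖


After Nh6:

♜ ♞ ♝ ♛ ♚ ♝ · ♜
♟ ♟ ♟ ♟ ♟ ♟ ♟ ♟
· · · · · · · ♞
· · · · · · · ·
· · · · · · · ·
♘ · · · · · · ·
♙ ♙ ♙ ♙ ♙ ♙ ♙ ♙
♖ · ♗ ♕ ♔ ♗ ♘ ♖


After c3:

♜ ♞ ♝ ♛ ♚ ♝ · ♜
♟ ♟ ♟ ♟ ♟ ♟ ♟ ♟
· · · · · · · ♞
· · · · · · · ·
· · · · · · · ·
♘ · ♙ · · · · ·
♙ ♙ · ♙ ♙ ♙ ♙ ♙
♖ · ♗ ♕ ♔ ♗ ♘ ♖


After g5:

♜ ♞ ♝ ♛ ♚ ♝ · ♜
♟ ♟ ♟ ♟ ♟ ♟ · ♟
· · · · · · · ♞
· · · · · · ♟ ·
· · · · · · · ·
♘ · ♙ · · · · ·
♙ ♙ · ♙ ♙ ♙ ♙ ♙
♖ · ♗ ♕ ♔ ♗ ♘ ♖



  a b c d e f g h
  ─────────────────
8│♜ ♞ ♝ ♛ ♚ ♝ · ♜│8
7│♟ ♟ ♟ ♟ ♟ ♟ · ♟│7
6│· · · · · · · ♞│6
5│· · · · · · ♟ ·│5
4│· · · · · · · ·│4
3│♘ · ♙ · · · · ·│3
2│♙ ♙ · ♙ ♙ ♙ ♙ ♙│2
1│♖ · ♗ ♕ ♔ ♗ ♘ ♖│1
  ─────────────────
  a b c d e f g h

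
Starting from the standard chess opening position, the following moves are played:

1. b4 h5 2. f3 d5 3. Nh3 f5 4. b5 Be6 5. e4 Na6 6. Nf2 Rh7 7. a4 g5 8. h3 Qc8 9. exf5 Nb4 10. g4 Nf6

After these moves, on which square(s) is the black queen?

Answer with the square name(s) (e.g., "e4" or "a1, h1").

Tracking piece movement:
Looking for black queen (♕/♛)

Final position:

  a b c d e f g h
  ─────────────────
8│♜ · ♛ · ♚ ♝ · ·│8
7│♟ ♟ ♟ · ♟ · · ♜│7
6│· · · · ♝ ♞ · ·│6
5│· ♙ · ♟ · ♙ ♟ ♟│5
4│♙ ♞ · · · · ♙ ·│4
3│· · · · · ♙ · ♙│3
2│· · ♙ ♙ · ♘ · ·│2
1│♖ ♘ ♗ ♕ ♔ ♗ · ♖│1
  ─────────────────
  a b c d e f g h


c8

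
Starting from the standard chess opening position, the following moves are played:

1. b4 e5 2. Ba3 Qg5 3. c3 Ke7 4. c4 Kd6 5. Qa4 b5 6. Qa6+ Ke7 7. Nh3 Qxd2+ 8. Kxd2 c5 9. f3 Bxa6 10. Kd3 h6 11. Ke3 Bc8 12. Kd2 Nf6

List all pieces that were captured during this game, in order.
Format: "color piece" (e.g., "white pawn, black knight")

Tracking captures:
  Qxd2+: captured white pawn
  Kxd2: captured black queen
  Bxa6: captured white queen

white pawn, black queen, white queen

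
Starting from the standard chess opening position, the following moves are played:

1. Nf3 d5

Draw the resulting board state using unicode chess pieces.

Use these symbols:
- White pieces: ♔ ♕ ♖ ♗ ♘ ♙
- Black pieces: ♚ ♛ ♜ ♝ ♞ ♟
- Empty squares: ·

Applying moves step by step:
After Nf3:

♜ ♞ ♝ ♛ ♚ ♝ ♞ ♜
♟ ♟ ♟ ♟ ♟ ♟ ♟ ♟
· · · · · · · ·
· · · · · · · ·
· · · · · · · ·
· · · · · ♘ · ·
♙ ♙ ♙ ♙ ♙ ♙ ♙ ♙
♖ ♘ ♗ ♕ ♔ ♗ · ♖


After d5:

♜ ♞ ♝ ♛ ♚ ♝ ♞ ♜
♟ ♟ ♟ · ♟ ♟ ♟ ♟
· · · · · · · ·
· · · ♟ · · · ·
· · · · · · · ·
· · · · · ♘ · ·
♙ ♙ ♙ ♙ ♙ ♙ ♙ ♙
♖ ♘ ♗ ♕ ♔ ♗ · ♖



  a b c d e f g h
  ─────────────────
8│♜ ♞ ♝ ♛ ♚ ♝ ♞ ♜│8
7│♟ ♟ ♟ · ♟ ♟ ♟ ♟│7
6│· · · · · · · ·│6
5│· · · ♟ · · · ·│5
4│· · · · · · · ·│4
3│· · · · · ♘ · ·│3
2│♙ ♙ ♙ ♙ ♙ ♙ ♙ ♙│2
1│♖ ♘ ♗ ♕ ♔ ♗ · ♖│1
  ─────────────────
  a b c d e f g h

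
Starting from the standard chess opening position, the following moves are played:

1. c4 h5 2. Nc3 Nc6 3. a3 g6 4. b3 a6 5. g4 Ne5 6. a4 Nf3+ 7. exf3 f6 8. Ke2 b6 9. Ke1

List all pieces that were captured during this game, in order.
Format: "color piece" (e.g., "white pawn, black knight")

Tracking captures:
  exf3: captured black knight

black knight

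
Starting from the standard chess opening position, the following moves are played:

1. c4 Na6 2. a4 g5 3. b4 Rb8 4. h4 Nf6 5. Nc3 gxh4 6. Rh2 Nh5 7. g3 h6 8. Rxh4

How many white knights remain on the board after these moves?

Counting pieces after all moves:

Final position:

  a b c d e f g h
  ─────────────────
8│· ♜ ♝ ♛ ♚ ♝ · ♜│8
7│♟ ♟ ♟ ♟ ♟ ♟ · ·│7
6│♞ · · · · · · ♟│6
5│· · · · · · · ♞│5
4│♙ ♙ ♙ · · · · ♖│4
3│· · ♘ · · · ♙ ·│3
2│· · · ♙ ♙ ♙ · ·│2
1│♖ · ♗ ♕ ♔ ♗ ♘ ·│1
  ─────────────────
  a b c d e f g h


2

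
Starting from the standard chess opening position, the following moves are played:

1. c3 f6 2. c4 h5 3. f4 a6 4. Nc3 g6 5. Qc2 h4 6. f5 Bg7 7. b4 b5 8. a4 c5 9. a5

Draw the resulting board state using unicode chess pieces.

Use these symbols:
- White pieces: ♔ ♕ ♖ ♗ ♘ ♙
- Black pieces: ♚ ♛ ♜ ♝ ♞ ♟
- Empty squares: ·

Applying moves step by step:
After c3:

♜ ♞ ♝ ♛ ♚ ♝ ♞ ♜
♟ ♟ ♟ ♟ ♟ ♟ ♟ ♟
· · · · · · · ·
· · · · · · · ·
· · · · · · · ·
· · ♙ · · · · ·
♙ ♙ · ♙ ♙ ♙ ♙ ♙
♖ ♘ ♗ ♕ ♔ ♗ ♘ ♖


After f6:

♜ ♞ ♝ ♛ ♚ ♝ ♞ ♜
♟ ♟ ♟ ♟ ♟ · ♟ ♟
· · · · · ♟ · ·
· · · · · · · ·
· · · · · · · ·
· · ♙ · · · · ·
♙ ♙ · ♙ ♙ ♙ ♙ ♙
♖ ♘ ♗ ♕ ♔ ♗ ♘ ♖


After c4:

♜ ♞ ♝ ♛ ♚ ♝ ♞ ♜
♟ ♟ ♟ ♟ ♟ · ♟ ♟
· · · · · ♟ · ·
· · · · · · · ·
· · ♙ · · · · ·
· · · · · · · ·
♙ ♙ · ♙ ♙ ♙ ♙ ♙
♖ ♘ ♗ ♕ ♔ ♗ ♘ ♖


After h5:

♜ ♞ ♝ ♛ ♚ ♝ ♞ ♜
♟ ♟ ♟ ♟ ♟ · ♟ ·
· · · · · ♟ · ·
· · · · · · · ♟
· · ♙ · · · · ·
· · · · · · · ·
♙ ♙ · ♙ ♙ ♙ ♙ ♙
♖ ♘ ♗ ♕ ♔ ♗ ♘ ♖


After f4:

♜ ♞ ♝ ♛ ♚ ♝ ♞ ♜
♟ ♟ ♟ ♟ ♟ · ♟ ·
· · · · · ♟ · ·
· · · · · · · ♟
· · ♙ · · ♙ · ·
· · · · · · · ·
♙ ♙ · ♙ ♙ · ♙ ♙
♖ ♘ ♗ ♕ ♔ ♗ ♘ ♖


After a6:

♜ ♞ ♝ ♛ ♚ ♝ ♞ ♜
· ♟ ♟ ♟ ♟ · ♟ ·
♟ · · · · ♟ · ·
· · · · · · · ♟
· · ♙ · · ♙ · ·
· · · · · · · ·
♙ ♙ · ♙ ♙ · ♙ ♙
♖ ♘ ♗ ♕ ♔ ♗ ♘ ♖


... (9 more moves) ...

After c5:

♜ ♞ ♝ ♛ ♚ · ♞ ♜
· · · ♟ ♟ · ♝ ·
♟ · · · · ♟ ♟ ·
· ♟ ♟ · · ♙ · ·
♙ ♙ ♙ · · · · ♟
· · ♘ · · · · ·
· · ♕ ♙ ♙ · ♙ ♙
♖ · ♗ · ♔ ♗ ♘ ♖


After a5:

♜ ♞ ♝ ♛ ♚ · ♞ ♜
· · · ♟ ♟ · ♝ ·
♟ · · · · ♟ ♟ ·
♙ ♟ ♟ · · ♙ · ·
· ♙ ♙ · · · · ♟
· · ♘ · · · · ·
· · ♕ ♙ ♙ · ♙ ♙
♖ · ♗ · ♔ ♗ ♘ ♖



  a b c d e f g h
  ─────────────────
8│♜ ♞ ♝ ♛ ♚ · ♞ ♜│8
7│· · · ♟ ♟ · ♝ ·│7
6│♟ · · · · ♟ ♟ ·│6
5│♙ ♟ ♟ · · ♙ · ·│5
4│· ♙ ♙ · · · · ♟│4
3│· · ♘ · · · · ·│3
2│· · ♕ ♙ ♙ · ♙ ♙│2
1│♖ · ♗ · ♔ ♗ ♘ ♖│1
  ─────────────────
  a b c d e f g h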